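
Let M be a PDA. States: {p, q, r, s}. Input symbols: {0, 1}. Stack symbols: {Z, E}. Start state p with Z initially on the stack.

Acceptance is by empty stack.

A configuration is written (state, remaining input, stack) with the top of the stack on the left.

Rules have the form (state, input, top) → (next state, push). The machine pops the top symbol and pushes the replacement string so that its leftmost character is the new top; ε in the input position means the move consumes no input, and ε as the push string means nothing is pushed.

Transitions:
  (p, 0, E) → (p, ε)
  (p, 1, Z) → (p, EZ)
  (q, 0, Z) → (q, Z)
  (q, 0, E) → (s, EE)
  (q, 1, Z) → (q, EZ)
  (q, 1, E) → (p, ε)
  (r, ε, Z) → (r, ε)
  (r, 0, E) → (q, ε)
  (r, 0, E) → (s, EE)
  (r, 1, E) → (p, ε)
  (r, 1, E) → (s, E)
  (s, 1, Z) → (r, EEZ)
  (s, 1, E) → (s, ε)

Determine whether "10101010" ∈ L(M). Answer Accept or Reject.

Reject

No computation consumes all input and empties the stack.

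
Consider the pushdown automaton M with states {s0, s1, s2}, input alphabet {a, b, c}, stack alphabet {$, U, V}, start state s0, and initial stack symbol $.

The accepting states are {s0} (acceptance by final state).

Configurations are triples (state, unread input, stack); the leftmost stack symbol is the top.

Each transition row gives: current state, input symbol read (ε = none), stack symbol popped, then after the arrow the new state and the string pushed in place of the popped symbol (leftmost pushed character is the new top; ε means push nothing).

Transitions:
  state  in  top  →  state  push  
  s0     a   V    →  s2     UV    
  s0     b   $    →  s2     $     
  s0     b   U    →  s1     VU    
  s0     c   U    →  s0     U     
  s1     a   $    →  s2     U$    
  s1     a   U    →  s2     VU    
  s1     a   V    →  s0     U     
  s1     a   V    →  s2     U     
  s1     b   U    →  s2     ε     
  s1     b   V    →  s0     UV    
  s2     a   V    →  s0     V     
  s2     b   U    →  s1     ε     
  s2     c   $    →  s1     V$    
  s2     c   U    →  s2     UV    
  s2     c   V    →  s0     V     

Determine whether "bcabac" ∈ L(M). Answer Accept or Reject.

One accepting computation: (s0, bcabac, $) ⊢ (s2, cabac, $) ⊢ (s1, abac, V$) ⊢ (s0, bac, U$) ⊢ (s1, ac, VU$) ⊢ (s0, c, UU$) ⊢ (s0, ε, UU$)
All input consumed and state s0 ∈ F.

Accept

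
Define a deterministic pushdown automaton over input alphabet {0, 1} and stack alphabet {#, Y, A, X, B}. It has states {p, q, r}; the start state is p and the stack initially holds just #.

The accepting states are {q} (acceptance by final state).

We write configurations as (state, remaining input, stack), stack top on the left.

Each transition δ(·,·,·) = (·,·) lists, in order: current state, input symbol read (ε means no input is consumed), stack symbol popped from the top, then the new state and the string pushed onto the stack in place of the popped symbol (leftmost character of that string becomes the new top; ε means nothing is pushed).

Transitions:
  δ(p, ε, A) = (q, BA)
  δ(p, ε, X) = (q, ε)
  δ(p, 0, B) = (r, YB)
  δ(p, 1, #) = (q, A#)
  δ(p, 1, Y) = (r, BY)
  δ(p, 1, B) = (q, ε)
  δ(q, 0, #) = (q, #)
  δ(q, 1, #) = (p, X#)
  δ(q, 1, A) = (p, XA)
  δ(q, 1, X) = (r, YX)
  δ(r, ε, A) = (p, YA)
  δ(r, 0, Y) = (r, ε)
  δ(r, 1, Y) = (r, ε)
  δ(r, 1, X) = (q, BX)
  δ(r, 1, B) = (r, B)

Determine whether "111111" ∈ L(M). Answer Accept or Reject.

Accept

(p, 111111, #) ⊢ (q, 11111, A#) ⊢ (p, 1111, XA#) ⊢ (q, 1111, A#) ⊢ (p, 111, XA#) ⊢ (q, 111, A#) ⊢ (p, 11, XA#) ⊢ (q, 11, A#) ⊢ (p, 1, XA#) ⊢ (q, 1, A#) ⊢ (p, ε, XA#) ⊢ (q, ε, A#)
All input consumed; state q ∈ F.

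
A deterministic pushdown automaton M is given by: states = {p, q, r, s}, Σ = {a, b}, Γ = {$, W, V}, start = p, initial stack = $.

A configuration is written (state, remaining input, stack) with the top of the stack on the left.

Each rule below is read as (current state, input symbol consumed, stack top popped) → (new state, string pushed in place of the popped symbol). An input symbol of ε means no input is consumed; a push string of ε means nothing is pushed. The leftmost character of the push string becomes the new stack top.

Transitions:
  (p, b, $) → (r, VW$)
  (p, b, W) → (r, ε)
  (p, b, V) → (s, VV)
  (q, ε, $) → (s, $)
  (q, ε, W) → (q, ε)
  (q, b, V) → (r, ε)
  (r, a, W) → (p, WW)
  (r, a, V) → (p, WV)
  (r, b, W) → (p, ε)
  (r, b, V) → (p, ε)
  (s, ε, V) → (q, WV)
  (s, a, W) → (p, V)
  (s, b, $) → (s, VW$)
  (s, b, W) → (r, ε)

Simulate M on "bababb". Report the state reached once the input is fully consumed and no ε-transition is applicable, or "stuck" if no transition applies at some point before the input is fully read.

(p, bababb, $) ⊢ (r, ababb, VW$) ⊢ (p, babb, WVW$) ⊢ (r, abb, VW$) ⊢ (p, bb, WVW$) ⊢ (r, b, VW$) ⊢ (p, ε, W$)
All input consumed; M is in state p.

p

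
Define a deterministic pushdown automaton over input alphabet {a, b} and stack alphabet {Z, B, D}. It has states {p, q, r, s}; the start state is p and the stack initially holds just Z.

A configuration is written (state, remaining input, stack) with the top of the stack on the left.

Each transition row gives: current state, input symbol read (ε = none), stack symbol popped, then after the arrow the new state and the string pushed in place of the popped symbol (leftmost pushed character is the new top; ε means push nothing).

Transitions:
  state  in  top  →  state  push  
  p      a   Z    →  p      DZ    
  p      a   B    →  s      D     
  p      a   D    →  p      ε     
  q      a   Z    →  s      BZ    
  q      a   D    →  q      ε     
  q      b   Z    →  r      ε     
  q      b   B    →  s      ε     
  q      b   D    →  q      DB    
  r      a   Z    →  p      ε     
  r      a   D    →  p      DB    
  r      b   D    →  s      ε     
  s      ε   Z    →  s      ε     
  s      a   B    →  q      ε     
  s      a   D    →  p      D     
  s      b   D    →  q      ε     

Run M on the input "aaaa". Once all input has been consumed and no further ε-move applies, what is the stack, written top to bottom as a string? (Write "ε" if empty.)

(p, aaaa, Z)
  read a, top Z: go to p, push DZ → (p, aaa, DZ)
  read a, top D: go to p, push ε → (p, aa, Z)
  read a, top Z: go to p, push DZ → (p, a, DZ)
  read a, top D: go to p, push ε → (p, ε, Z)
All input consumed in state p with stack Z.

Z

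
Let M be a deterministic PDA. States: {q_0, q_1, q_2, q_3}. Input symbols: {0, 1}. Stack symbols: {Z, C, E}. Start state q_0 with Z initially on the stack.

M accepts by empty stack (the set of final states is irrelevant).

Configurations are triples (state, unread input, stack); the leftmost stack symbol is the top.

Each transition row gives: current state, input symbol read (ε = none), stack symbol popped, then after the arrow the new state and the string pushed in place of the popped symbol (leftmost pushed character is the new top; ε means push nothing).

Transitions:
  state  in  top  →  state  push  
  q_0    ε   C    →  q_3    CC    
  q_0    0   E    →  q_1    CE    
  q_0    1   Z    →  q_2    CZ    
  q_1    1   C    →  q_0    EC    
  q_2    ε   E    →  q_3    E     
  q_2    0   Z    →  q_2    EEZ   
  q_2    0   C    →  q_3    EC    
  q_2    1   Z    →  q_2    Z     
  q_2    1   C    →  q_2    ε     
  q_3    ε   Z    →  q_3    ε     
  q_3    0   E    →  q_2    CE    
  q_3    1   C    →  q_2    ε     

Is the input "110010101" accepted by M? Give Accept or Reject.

Reject

(q_0, 110010101, Z)
  read 1, top Z: go to q_2, push CZ → (q_2, 10010101, CZ)
  read 1, top C: go to q_2, push ε → (q_2, 0010101, Z)
  read 0, top Z: go to q_2, push EEZ → (q_2, 010101, EEZ)
  ε-move, top E: go to q_3, push E → (q_3, 010101, EEZ)
  read 0, top E: go to q_2, push CE → (q_2, 10101, CEEZ)
  read 1, top C: go to q_2, push ε → (q_2, 0101, EEZ)
  ε-move, top E: go to q_3, push E → (q_3, 0101, EEZ)
  read 0, top E: go to q_2, push CE → (q_2, 101, CEEZ)
  read 1, top C: go to q_2, push ε → (q_2, 01, EEZ)
  ε-move, top E: go to q_3, push E → (q_3, 01, EEZ)
  read 0, top E: go to q_2, push CE → (q_2, 1, CEEZ)
  read 1, top C: go to q_2, push ε → (q_2, ε, EEZ)
  ε-move, top E: go to q_3, push E → (q_3, ε, EEZ)
All input consumed; stack is EEZ, not empty, and no further ε-move applies.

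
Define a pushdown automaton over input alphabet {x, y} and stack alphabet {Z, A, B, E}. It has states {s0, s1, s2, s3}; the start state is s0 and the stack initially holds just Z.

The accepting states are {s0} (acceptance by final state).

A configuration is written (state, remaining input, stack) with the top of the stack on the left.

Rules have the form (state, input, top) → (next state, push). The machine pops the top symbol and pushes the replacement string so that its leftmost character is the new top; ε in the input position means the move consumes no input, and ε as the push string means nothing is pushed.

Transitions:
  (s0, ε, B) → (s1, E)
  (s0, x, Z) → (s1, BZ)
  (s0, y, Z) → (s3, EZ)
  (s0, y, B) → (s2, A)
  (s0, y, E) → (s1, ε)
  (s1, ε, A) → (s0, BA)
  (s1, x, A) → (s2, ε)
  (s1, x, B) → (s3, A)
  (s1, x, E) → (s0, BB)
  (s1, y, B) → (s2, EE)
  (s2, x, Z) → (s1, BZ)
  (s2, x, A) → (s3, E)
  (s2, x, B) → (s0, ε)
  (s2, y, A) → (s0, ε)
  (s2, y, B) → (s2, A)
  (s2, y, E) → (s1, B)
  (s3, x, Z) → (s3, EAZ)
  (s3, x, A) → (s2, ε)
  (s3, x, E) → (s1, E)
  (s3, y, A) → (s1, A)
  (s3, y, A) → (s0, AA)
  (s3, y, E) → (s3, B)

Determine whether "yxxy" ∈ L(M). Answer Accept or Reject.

No computation consumes all input and reaches a final state.

Reject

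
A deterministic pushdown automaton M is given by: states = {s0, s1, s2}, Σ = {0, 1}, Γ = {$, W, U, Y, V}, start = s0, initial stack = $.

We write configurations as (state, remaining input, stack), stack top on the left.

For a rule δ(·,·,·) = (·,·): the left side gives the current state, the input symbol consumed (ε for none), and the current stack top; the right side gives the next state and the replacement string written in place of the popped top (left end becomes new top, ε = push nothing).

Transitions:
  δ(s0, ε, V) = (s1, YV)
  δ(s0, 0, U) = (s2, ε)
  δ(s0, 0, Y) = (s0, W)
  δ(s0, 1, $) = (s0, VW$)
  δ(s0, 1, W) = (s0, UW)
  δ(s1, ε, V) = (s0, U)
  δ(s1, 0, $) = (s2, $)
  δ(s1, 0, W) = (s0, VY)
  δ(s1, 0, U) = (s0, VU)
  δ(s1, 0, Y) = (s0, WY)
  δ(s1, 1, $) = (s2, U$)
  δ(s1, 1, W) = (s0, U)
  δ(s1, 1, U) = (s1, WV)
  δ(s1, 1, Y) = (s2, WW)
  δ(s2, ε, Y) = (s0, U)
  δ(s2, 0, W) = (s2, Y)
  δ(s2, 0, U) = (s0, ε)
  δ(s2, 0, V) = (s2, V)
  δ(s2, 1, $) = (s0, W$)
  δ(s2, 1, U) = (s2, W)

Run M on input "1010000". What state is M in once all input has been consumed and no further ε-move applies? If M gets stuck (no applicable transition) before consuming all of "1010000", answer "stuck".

s2

(s0, 1010000, $)
  read 1, top $: go to s0, push VW$ → (s0, 010000, VW$)
  ε-move, top V: go to s1, push YV → (s1, 010000, YVW$)
  read 0, top Y: go to s0, push WY → (s0, 10000, WYVW$)
  read 1, top W: go to s0, push UW → (s0, 0000, UWYVW$)
  read 0, top U: go to s2, push ε → (s2, 000, WYVW$)
  read 0, top W: go to s2, push Y → (s2, 00, YYVW$)
  ε-move, top Y: go to s0, push U → (s0, 00, UYVW$)
  read 0, top U: go to s2, push ε → (s2, 0, YVW$)
  ε-move, top Y: go to s0, push U → (s0, 0, UVW$)
  read 0, top U: go to s2, push ε → (s2, ε, VW$)
All input consumed; M is in state s2.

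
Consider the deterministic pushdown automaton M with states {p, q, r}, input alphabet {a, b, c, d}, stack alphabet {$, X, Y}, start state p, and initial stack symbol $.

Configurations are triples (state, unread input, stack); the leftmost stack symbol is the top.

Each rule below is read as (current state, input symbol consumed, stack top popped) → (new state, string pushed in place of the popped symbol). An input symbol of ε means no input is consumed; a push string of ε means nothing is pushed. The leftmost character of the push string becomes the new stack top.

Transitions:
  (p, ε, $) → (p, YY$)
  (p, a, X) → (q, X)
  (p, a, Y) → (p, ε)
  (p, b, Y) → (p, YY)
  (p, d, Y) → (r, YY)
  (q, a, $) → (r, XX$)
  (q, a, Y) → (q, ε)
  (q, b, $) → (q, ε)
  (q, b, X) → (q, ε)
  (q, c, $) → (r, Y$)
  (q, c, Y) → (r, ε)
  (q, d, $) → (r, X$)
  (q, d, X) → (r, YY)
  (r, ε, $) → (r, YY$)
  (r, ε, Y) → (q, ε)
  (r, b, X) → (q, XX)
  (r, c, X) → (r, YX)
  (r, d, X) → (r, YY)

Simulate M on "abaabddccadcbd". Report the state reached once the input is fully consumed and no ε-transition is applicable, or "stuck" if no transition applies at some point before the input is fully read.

(p, abaabddccadcbd, $) ⊢ (p, abaabddccadcbd, YY$) ⊢ (p, baabddccadcbd, Y$) ⊢ (p, aabddccadcbd, YY$) ⊢ (p, abddccadcbd, Y$) ⊢ (p, bddccadcbd, $) ⊢ (p, bddccadcbd, YY$) ⊢ (p, ddccadcbd, YYY$) ⊢ (r, dccadcbd, YYYY$) ⊢ (q, dccadcbd, YYY$)
No transition for (q, d, top Y); M blocks with input dccadcbd remaining.

stuck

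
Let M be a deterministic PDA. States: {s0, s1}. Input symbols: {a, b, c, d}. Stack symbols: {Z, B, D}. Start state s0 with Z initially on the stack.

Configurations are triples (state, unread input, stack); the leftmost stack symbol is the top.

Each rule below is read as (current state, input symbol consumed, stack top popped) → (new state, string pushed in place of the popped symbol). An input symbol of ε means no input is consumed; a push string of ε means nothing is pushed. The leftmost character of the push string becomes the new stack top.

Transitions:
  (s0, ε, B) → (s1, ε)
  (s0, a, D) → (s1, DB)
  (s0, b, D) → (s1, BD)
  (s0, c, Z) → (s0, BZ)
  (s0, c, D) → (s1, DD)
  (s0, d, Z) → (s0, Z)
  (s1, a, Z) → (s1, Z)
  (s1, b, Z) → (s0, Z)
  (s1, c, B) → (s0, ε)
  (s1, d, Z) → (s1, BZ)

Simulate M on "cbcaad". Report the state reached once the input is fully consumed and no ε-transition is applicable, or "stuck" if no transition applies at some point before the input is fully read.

(s0, cbcaad, Z)
  read c, top Z: go to s0, push BZ → (s0, bcaad, BZ)
  ε-move, top B: go to s1, push ε → (s1, bcaad, Z)
  read b, top Z: go to s0, push Z → (s0, caad, Z)
  read c, top Z: go to s0, push BZ → (s0, aad, BZ)
  ε-move, top B: go to s1, push ε → (s1, aad, Z)
  read a, top Z: go to s1, push Z → (s1, ad, Z)
  read a, top Z: go to s1, push Z → (s1, d, Z)
  read d, top Z: go to s1, push BZ → (s1, ε, BZ)
All input consumed; M is in state s1.

s1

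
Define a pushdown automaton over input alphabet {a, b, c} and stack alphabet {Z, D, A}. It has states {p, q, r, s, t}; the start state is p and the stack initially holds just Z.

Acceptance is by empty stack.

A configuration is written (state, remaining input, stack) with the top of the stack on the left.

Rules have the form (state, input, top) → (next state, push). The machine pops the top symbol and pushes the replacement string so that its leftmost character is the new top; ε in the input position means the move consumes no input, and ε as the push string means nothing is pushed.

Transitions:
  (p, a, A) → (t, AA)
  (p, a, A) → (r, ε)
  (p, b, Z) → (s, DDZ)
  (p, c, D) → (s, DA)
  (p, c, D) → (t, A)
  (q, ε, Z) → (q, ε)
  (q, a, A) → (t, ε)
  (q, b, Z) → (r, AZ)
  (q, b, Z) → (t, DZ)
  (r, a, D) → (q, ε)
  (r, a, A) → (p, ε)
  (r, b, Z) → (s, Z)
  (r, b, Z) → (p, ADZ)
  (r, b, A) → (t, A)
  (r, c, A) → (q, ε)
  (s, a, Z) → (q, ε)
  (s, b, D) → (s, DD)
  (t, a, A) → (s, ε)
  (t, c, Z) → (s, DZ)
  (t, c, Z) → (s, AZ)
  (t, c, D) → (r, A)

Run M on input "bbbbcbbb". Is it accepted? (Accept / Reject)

No computation consumes all input and empties the stack.

Reject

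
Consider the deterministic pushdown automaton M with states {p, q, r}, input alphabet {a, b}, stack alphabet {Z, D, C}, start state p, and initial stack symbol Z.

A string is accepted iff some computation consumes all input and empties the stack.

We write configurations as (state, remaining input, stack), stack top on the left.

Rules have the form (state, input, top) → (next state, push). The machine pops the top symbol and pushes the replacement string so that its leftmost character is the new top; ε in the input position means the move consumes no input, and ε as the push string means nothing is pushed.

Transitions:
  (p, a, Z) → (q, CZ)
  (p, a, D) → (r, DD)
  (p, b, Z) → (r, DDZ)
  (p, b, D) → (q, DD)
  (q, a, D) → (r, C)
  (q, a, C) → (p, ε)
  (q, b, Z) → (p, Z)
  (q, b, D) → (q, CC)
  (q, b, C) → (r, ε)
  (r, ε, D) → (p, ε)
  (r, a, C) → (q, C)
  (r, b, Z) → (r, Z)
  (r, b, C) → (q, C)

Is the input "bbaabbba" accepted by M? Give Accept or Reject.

(p, bbaabbba, Z)
  read b, top Z: go to r, push DDZ → (r, baabbba, DDZ)
  ε-move, top D: go to p, push ε → (p, baabbba, DZ)
  read b, top D: go to q, push DD → (q, aabbba, DDZ)
  read a, top D: go to r, push C → (r, abbba, CDZ)
  read a, top C: go to q, push C → (q, bbba, CDZ)
  read b, top C: go to r, push ε → (r, bba, DZ)
  ε-move, top D: go to p, push ε → (p, bba, Z)
  read b, top Z: go to r, push DDZ → (r, ba, DDZ)
  ε-move, top D: go to p, push ε → (p, ba, DZ)
  read b, top D: go to q, push DD → (q, a, DDZ)
  read a, top D: go to r, push C → (r, ε, CDZ)
All input consumed; stack is CDZ, not empty, and no further ε-move applies.

Reject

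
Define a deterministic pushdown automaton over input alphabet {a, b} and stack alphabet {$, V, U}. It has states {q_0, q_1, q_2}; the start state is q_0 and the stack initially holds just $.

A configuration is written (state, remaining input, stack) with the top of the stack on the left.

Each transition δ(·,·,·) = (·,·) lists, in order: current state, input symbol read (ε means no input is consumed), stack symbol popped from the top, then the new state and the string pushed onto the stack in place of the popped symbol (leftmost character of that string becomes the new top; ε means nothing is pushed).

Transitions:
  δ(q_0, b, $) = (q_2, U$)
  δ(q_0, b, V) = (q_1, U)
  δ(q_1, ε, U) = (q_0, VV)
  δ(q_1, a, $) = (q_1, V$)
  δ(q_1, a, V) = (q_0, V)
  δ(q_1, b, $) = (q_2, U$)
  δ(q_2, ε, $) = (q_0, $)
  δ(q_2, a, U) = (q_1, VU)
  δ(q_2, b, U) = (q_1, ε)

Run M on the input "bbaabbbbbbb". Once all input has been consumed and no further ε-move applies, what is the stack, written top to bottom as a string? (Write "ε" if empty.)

VVVVVVVV$

(q_0, bbaabbbbbbb, $)
  read b, top $: go to q_2, push U$ → (q_2, baabbbbbbb, U$)
  read b, top U: go to q_1, push ε → (q_1, aabbbbbbb, $)
  read a, top $: go to q_1, push V$ → (q_1, abbbbbbb, V$)
  read a, top V: go to q_0, push V → (q_0, bbbbbbb, V$)
  read b, top V: go to q_1, push U → (q_1, bbbbbb, U$)
  ε-move, top U: go to q_0, push VV → (q_0, bbbbbb, VV$)
  read b, top V: go to q_1, push U → (q_1, bbbbb, UV$)
  ε-move, top U: go to q_0, push VV → (q_0, bbbbb, VVV$)
  read b, top V: go to q_1, push U → (q_1, bbbb, UVV$)
  ε-move, top U: go to q_0, push VV → (q_0, bbbb, VVVV$)
  read b, top V: go to q_1, push U → (q_1, bbb, UVVV$)
  ε-move, top U: go to q_0, push VV → (q_0, bbb, VVVVV$)
  read b, top V: go to q_1, push U → (q_1, bb, UVVVV$)
  ε-move, top U: go to q_0, push VV → (q_0, bb, VVVVVV$)
  read b, top V: go to q_1, push U → (q_1, b, UVVVVV$)
  ε-move, top U: go to q_0, push VV → (q_0, b, VVVVVVV$)
  read b, top V: go to q_1, push U → (q_1, ε, UVVVVVV$)
  ε-move, top U: go to q_0, push VV → (q_0, ε, VVVVVVVV$)
All input consumed in state q_0 with stack VVVVVVVV$.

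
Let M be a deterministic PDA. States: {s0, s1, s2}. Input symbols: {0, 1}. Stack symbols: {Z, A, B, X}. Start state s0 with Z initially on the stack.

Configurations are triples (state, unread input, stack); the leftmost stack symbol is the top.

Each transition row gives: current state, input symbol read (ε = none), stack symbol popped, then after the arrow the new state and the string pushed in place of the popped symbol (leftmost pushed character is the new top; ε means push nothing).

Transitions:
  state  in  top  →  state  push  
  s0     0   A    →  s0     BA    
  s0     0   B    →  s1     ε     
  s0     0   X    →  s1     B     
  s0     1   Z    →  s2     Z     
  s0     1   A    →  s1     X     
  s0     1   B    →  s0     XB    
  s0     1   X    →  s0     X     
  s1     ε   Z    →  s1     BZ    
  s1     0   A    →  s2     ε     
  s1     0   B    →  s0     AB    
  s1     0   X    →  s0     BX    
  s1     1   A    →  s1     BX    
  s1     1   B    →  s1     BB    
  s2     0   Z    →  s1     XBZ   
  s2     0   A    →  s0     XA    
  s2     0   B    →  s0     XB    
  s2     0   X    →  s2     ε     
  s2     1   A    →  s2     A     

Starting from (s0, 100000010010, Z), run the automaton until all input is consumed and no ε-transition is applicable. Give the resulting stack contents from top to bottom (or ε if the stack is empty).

(s0, 100000010010, Z) ⊢ (s2, 00000010010, Z) ⊢ (s1, 0000010010, XBZ) ⊢ (s0, 000010010, BXBZ) ⊢ (s1, 00010010, XBZ) ⊢ (s0, 0010010, BXBZ) ⊢ (s1, 010010, XBZ) ⊢ (s0, 10010, BXBZ) ⊢ (s0, 0010, XBXBZ) ⊢ (s1, 010, BBXBZ) ⊢ (s0, 10, ABBXBZ) ⊢ (s1, 0, XBBXBZ) ⊢ (s0, ε, BXBBXBZ)
All input consumed in state s0 with stack BXBBXBZ.

BXBBXBZ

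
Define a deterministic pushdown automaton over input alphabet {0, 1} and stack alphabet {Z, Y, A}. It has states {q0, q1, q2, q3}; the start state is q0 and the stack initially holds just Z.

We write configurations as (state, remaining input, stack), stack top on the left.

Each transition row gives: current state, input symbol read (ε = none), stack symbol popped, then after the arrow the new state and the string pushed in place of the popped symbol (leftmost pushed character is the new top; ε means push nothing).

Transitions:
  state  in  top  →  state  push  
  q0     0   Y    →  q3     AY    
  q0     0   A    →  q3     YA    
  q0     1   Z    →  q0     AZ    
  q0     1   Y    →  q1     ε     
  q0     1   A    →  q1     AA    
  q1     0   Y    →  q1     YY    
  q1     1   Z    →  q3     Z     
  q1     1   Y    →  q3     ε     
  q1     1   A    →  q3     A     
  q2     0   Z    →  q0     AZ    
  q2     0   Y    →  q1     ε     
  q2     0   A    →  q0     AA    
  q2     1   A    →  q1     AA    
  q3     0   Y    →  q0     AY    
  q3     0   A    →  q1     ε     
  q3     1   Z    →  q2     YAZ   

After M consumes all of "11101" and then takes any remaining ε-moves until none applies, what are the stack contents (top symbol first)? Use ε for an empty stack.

AZ

(q0, 11101, Z) ⊢ (q0, 1101, AZ) ⊢ (q1, 101, AAZ) ⊢ (q3, 01, AAZ) ⊢ (q1, 1, AZ) ⊢ (q3, ε, AZ)
All input consumed in state q3 with stack AZ.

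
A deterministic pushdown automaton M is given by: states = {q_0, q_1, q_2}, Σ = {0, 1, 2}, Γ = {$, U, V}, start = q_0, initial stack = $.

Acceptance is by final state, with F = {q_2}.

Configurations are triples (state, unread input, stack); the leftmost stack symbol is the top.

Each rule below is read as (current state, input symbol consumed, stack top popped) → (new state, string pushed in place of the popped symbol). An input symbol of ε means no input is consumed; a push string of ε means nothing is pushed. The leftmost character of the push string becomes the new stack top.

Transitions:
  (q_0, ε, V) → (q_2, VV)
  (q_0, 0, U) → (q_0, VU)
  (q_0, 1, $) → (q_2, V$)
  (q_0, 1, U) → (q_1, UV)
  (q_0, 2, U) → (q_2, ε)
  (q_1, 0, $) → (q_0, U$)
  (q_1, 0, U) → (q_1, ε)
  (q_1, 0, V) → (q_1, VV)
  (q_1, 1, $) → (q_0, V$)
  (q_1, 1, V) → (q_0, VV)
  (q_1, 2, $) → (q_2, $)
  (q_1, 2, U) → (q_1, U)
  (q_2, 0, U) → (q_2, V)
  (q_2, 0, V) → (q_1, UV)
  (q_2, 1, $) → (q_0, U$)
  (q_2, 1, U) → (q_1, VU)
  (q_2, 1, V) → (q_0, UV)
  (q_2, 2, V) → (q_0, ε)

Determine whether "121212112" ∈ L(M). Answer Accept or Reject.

(q_0, 121212112, $)
  read 1, top $: go to q_2, push V$ → (q_2, 21212112, V$)
  read 2, top V: go to q_0, push ε → (q_0, 1212112, $)
  read 1, top $: go to q_2, push V$ → (q_2, 212112, V$)
  read 2, top V: go to q_0, push ε → (q_0, 12112, $)
  read 1, top $: go to q_2, push V$ → (q_2, 2112, V$)
  read 2, top V: go to q_0, push ε → (q_0, 112, $)
  read 1, top $: go to q_2, push V$ → (q_2, 12, V$)
  read 1, top V: go to q_0, push UV → (q_0, 2, UV$)
  read 2, top U: go to q_2, push ε → (q_2, ε, V$)
All input consumed; state q_2 ∈ F.

Accept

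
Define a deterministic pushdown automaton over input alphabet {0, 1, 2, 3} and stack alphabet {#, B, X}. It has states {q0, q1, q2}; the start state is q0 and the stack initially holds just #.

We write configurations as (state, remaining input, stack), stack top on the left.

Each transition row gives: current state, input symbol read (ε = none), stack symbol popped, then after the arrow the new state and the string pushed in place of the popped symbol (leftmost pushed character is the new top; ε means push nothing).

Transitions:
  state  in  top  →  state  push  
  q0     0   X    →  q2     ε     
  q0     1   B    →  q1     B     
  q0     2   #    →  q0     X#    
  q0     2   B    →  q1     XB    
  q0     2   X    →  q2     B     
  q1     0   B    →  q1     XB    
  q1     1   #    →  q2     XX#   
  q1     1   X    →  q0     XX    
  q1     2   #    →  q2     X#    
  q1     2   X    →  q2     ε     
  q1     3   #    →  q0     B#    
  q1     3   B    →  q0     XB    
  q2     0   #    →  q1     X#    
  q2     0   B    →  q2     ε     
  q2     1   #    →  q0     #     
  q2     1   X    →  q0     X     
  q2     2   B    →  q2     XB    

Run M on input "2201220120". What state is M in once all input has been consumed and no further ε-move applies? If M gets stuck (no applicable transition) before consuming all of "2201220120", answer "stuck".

q2

(q0, 2201220120, #)
  read 2, top #: go to q0, push X# → (q0, 201220120, X#)
  read 2, top X: go to q2, push B → (q2, 01220120, B#)
  read 0, top B: go to q2, push ε → (q2, 1220120, #)
  read 1, top #: go to q0, push # → (q0, 220120, #)
  read 2, top #: go to q0, push X# → (q0, 20120, X#)
  read 2, top X: go to q2, push B → (q2, 0120, B#)
  read 0, top B: go to q2, push ε → (q2, 120, #)
  read 1, top #: go to q0, push # → (q0, 20, #)
  read 2, top #: go to q0, push X# → (q0, 0, X#)
  read 0, top X: go to q2, push ε → (q2, ε, #)
All input consumed; M is in state q2.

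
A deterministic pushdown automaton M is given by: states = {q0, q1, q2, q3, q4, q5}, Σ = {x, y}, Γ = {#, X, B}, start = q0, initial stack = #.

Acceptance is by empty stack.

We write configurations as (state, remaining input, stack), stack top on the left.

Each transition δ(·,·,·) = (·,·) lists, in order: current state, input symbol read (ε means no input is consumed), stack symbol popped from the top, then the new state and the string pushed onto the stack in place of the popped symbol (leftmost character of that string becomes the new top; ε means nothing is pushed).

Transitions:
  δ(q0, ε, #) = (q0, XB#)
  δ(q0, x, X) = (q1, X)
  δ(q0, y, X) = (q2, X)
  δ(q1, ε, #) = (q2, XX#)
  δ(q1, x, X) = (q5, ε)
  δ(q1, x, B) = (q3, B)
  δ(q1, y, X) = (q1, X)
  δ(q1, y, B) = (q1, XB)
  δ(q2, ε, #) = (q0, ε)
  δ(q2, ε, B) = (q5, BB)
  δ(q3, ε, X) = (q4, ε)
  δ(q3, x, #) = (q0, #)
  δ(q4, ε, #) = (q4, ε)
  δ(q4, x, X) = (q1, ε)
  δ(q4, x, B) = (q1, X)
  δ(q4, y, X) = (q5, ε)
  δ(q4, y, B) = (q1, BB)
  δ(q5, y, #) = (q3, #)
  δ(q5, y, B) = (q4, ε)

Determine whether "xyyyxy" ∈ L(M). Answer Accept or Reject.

Accept

(q0, xyyyxy, #)
  ε-move, top #: go to q0, push XB# → (q0, xyyyxy, XB#)
  read x, top X: go to q1, push X → (q1, yyyxy, XB#)
  read y, top X: go to q1, push X → (q1, yyxy, XB#)
  read y, top X: go to q1, push X → (q1, yxy, XB#)
  read y, top X: go to q1, push X → (q1, xy, XB#)
  read x, top X: go to q5, push ε → (q5, y, B#)
  read y, top B: go to q4, push ε → (q4, ε, #)
  ε-move, top #: go to q4, push ε → (q4, ε, ε)
All input consumed and the stack is empty.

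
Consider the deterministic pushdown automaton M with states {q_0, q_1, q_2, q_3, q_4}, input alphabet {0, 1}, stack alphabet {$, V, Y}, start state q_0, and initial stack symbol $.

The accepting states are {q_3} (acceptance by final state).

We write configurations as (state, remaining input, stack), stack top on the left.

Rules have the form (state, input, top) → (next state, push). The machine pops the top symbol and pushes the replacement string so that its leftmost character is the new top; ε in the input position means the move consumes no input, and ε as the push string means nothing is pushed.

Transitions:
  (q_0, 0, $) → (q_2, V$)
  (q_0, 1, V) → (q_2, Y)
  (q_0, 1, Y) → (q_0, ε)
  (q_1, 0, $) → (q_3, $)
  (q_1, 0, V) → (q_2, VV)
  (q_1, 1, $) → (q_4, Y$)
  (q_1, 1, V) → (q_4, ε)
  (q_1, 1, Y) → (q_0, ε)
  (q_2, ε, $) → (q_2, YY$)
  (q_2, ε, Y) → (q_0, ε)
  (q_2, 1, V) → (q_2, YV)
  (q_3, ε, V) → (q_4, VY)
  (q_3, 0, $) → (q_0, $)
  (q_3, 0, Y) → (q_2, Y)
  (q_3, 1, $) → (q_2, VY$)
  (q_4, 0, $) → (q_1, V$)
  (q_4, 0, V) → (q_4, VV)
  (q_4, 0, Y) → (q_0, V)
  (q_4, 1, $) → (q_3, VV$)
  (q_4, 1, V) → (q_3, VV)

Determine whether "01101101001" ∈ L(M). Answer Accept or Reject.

Reject

(q_0, 01101101001, $) ⊢ (q_2, 1101101001, V$) ⊢ (q_2, 101101001, YV$) ⊢ (q_0, 101101001, V$) ⊢ (q_2, 01101001, Y$) ⊢ (q_0, 01101001, $) ⊢ (q_2, 1101001, V$) ⊢ (q_2, 101001, YV$) ⊢ (q_0, 101001, V$) ⊢ (q_2, 01001, Y$) ⊢ (q_0, 01001, $) ⊢ (q_2, 1001, V$) ⊢ (q_2, 001, YV$) ⊢ (q_0, 001, V$)
No transition applies at (q_0, 001, V$); input not fully consumed.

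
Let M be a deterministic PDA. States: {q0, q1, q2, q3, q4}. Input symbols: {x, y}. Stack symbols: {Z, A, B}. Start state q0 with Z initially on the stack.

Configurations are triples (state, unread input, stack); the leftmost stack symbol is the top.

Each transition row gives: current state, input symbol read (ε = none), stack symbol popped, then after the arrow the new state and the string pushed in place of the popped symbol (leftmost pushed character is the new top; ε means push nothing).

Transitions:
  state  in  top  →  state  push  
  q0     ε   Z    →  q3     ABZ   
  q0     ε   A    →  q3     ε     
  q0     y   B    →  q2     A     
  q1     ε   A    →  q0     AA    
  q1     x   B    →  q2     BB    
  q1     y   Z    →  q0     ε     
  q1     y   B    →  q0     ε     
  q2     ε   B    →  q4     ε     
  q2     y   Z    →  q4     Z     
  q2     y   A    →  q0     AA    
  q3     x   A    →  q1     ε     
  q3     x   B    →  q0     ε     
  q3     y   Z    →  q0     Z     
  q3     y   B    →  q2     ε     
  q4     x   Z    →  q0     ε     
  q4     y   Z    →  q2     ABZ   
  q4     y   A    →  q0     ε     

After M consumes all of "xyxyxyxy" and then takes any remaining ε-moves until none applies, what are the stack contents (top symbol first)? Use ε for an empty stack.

(q0, xyxyxyxy, Z)
  ε-move, top Z: go to q3, push ABZ → (q3, xyxyxyxy, ABZ)
  read x, top A: go to q1, push ε → (q1, yxyxyxy, BZ)
  read y, top B: go to q0, push ε → (q0, xyxyxy, Z)
  ε-move, top Z: go to q3, push ABZ → (q3, xyxyxy, ABZ)
  read x, top A: go to q1, push ε → (q1, yxyxy, BZ)
  read y, top B: go to q0, push ε → (q0, xyxy, Z)
  ε-move, top Z: go to q3, push ABZ → (q3, xyxy, ABZ)
  read x, top A: go to q1, push ε → (q1, yxy, BZ)
  read y, top B: go to q0, push ε → (q0, xy, Z)
  ε-move, top Z: go to q3, push ABZ → (q3, xy, ABZ)
  read x, top A: go to q1, push ε → (q1, y, BZ)
  read y, top B: go to q0, push ε → (q0, ε, Z)
  ε-move, top Z: go to q3, push ABZ → (q3, ε, ABZ)
All input consumed in state q3 with stack ABZ.

ABZ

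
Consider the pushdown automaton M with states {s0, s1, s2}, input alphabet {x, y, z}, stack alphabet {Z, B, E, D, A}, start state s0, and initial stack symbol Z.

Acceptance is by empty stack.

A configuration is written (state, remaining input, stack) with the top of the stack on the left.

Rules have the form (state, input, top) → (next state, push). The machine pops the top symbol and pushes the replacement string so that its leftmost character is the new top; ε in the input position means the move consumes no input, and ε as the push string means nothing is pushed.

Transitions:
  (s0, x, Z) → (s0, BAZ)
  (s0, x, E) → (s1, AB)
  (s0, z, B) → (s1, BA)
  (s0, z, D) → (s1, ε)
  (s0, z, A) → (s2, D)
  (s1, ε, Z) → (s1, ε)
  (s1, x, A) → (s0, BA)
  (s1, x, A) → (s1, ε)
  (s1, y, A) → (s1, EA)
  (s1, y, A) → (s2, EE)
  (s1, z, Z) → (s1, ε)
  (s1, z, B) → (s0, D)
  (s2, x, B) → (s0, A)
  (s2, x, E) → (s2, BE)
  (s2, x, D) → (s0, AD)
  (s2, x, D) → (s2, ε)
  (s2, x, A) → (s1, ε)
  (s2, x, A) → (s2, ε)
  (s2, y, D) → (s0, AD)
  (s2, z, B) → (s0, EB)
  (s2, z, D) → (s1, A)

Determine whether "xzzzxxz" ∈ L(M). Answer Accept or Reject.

Accept

One accepting computation: (s0, xzzzxxz, Z) ⊢ (s0, zzzxxz, BAZ) ⊢ (s1, zzxxz, BAAZ) ⊢ (s0, zxxz, DAAZ) ⊢ (s1, xxz, AAZ) ⊢ (s1, xz, AZ) ⊢ (s1, z, Z) ⊢ (s1, ε, ε)
All input consumed and the stack is empty.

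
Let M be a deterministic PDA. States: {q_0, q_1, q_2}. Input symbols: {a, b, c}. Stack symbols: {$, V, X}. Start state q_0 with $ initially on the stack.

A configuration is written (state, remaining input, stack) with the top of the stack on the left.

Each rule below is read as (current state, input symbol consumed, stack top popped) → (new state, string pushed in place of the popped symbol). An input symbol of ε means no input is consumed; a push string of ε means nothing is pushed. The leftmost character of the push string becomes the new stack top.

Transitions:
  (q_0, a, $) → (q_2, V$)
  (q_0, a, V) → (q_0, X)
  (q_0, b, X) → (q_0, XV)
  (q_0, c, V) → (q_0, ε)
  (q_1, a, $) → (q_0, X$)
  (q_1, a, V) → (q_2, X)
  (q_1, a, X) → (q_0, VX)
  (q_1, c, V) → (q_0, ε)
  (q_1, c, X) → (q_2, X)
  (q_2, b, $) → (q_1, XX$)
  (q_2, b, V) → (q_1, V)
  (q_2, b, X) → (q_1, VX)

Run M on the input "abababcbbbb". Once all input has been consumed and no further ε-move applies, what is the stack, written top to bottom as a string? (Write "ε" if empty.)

XVVVVX$

(q_0, abababcbbbb, $) ⊢ (q_2, bababcbbbb, V$) ⊢ (q_1, ababcbbbb, V$) ⊢ (q_2, babcbbbb, X$) ⊢ (q_1, abcbbbb, VX$) ⊢ (q_2, bcbbbb, XX$) ⊢ (q_1, cbbbb, VXX$) ⊢ (q_0, bbbb, XX$) ⊢ (q_0, bbb, XVX$) ⊢ (q_0, bb, XVVX$) ⊢ (q_0, b, XVVVX$) ⊢ (q_0, ε, XVVVVX$)
All input consumed in state q_0 with stack XVVVVX$.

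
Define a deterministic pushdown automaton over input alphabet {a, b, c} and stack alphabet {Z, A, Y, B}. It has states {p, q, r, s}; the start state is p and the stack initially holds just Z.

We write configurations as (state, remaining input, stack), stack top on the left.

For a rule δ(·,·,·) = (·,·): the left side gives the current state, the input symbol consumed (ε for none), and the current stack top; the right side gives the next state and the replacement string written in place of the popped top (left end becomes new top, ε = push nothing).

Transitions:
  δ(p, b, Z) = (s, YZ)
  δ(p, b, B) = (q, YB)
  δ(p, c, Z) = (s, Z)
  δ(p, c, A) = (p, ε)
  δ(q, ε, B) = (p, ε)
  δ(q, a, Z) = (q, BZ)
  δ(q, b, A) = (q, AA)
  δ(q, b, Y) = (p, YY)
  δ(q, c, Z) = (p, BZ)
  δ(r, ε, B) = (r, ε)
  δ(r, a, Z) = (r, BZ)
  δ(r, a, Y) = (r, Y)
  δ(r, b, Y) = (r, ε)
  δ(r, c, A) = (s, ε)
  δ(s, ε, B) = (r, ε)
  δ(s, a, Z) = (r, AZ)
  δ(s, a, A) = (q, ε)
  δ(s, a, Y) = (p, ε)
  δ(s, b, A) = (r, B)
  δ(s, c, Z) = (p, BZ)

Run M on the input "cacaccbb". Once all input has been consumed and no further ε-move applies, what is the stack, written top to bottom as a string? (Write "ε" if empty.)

YYBZ

(p, cacaccbb, Z)
  read c, top Z: go to s, push Z → (s, acaccbb, Z)
  read a, top Z: go to r, push AZ → (r, caccbb, AZ)
  read c, top A: go to s, push ε → (s, accbb, Z)
  read a, top Z: go to r, push AZ → (r, ccbb, AZ)
  read c, top A: go to s, push ε → (s, cbb, Z)
  read c, top Z: go to p, push BZ → (p, bb, BZ)
  read b, top B: go to q, push YB → (q, b, YBZ)
  read b, top Y: go to p, push YY → (p, ε, YYBZ)
All input consumed in state p with stack YYBZ.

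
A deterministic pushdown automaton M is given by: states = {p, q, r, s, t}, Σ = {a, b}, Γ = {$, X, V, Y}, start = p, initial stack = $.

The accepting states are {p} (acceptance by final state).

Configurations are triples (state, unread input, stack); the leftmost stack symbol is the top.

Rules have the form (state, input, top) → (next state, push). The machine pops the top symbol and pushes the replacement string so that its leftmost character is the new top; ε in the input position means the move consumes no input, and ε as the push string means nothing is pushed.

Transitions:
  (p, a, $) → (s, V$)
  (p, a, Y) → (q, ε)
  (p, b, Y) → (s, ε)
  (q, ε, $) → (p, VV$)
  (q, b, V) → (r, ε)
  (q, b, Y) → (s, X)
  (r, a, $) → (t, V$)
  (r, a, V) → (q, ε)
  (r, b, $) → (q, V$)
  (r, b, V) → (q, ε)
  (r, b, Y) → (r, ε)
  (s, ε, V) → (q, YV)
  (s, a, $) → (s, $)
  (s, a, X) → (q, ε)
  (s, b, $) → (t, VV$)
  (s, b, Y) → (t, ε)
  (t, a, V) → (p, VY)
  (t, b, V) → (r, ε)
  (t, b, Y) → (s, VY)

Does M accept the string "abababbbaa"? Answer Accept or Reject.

Accept

(p, abababbbaa, $) ⊢ (s, bababbbaa, V$) ⊢ (q, bababbbaa, YV$) ⊢ (s, ababbbaa, XV$) ⊢ (q, babbbaa, V$) ⊢ (r, abbbaa, $) ⊢ (t, bbbaa, V$) ⊢ (r, bbaa, $) ⊢ (q, baa, V$) ⊢ (r, aa, $) ⊢ (t, a, V$) ⊢ (p, ε, VY$)
All input consumed; state p ∈ F.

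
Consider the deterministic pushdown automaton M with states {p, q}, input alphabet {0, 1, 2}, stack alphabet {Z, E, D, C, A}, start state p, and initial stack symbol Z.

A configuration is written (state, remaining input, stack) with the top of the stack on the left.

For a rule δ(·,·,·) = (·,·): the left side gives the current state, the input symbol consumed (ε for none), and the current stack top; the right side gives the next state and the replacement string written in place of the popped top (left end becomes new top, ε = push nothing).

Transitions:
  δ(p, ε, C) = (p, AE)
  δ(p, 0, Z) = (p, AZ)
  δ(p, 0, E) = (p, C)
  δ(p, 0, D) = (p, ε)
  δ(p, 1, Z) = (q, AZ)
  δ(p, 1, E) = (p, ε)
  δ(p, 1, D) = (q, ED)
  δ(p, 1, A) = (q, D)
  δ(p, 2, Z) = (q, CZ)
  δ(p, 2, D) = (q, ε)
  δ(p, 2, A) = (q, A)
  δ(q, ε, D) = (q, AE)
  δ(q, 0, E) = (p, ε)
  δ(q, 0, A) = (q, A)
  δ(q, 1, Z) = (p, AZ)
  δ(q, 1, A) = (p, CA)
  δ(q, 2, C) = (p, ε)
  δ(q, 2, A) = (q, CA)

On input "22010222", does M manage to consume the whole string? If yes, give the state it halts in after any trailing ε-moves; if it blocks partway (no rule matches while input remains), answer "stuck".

q

(p, 22010222, Z)
  read 2, top Z: go to q, push CZ → (q, 2010222, CZ)
  read 2, top C: go to p, push ε → (p, 010222, Z)
  read 0, top Z: go to p, push AZ → (p, 10222, AZ)
  read 1, top A: go to q, push D → (q, 0222, DZ)
  ε-move, top D: go to q, push AE → (q, 0222, AEZ)
  read 0, top A: go to q, push A → (q, 222, AEZ)
  read 2, top A: go to q, push CA → (q, 22, CAEZ)
  read 2, top C: go to p, push ε → (p, 2, AEZ)
  read 2, top A: go to q, push A → (q, ε, AEZ)
All input consumed; M is in state q.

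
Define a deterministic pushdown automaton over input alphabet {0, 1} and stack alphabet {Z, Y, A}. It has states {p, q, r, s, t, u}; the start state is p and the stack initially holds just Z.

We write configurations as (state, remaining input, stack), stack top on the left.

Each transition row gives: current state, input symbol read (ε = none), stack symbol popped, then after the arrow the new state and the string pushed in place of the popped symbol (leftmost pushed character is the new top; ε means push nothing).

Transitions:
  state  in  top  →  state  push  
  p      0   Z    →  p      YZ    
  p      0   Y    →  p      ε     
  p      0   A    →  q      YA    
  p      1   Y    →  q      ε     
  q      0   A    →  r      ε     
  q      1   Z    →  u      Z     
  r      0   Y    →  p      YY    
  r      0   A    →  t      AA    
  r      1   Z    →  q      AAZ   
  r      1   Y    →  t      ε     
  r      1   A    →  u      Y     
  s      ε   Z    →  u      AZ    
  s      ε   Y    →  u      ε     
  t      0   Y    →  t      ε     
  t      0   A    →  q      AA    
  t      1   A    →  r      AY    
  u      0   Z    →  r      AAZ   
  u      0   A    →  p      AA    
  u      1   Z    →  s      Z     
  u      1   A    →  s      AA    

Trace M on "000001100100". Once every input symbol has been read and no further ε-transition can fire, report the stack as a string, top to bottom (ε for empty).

(p, 000001100100, Z)
  read 0, top Z: go to p, push YZ → (p, 00001100100, YZ)
  read 0, top Y: go to p, push ε → (p, 0001100100, Z)
  read 0, top Z: go to p, push YZ → (p, 001100100, YZ)
  read 0, top Y: go to p, push ε → (p, 01100100, Z)
  read 0, top Z: go to p, push YZ → (p, 1100100, YZ)
  read 1, top Y: go to q, push ε → (q, 100100, Z)
  read 1, top Z: go to u, push Z → (u, 00100, Z)
  read 0, top Z: go to r, push AAZ → (r, 0100, AAZ)
  read 0, top A: go to t, push AA → (t, 100, AAAZ)
  read 1, top A: go to r, push AY → (r, 00, AYAAZ)
  read 0, top A: go to t, push AA → (t, 0, AAYAAZ)
  read 0, top A: go to q, push AA → (q, ε, AAAYAAZ)
All input consumed in state q with stack AAAYAAZ.

AAAYAAZ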